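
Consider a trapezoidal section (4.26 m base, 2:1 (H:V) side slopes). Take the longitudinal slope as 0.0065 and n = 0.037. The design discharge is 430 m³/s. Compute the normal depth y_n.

Manning's equation rearranged: A R^(2/3) = nQ / (1·√S) = 0.037 × 430 / (√0.0065) = 197.3.
At y = 4.26 m: A R^(2/3) = 95.83 — low.
At y = 7.09 m: A R^(2/3) = 309.1 — high.
At y = 5.85 m: A R^(2/3) = 197.2 — close enough.

y_n = 5.85 m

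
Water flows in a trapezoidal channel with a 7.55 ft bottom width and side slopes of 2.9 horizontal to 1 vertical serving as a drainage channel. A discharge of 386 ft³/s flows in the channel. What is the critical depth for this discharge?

At critical depth, Q² T / (g A³) = 1, i.e. A³/T = Q²/g = 386²/32.2 = 4627.
At y = 3.83 ft: A³/T = 12260 — too large.
At y = 2.5 ft: A³/T = 2297 — too small.
At y = 3 ft: A³/T = 4644 — close enough.

y_c = 3 ft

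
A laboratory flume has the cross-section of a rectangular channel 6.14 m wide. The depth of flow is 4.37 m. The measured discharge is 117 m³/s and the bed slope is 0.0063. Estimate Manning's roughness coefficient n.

n = 0.027

Flow area A = b·y = 6.14 × 4.37 = 26.83 m². Wetted perimeter P = b + 2y = 6.14 + 2×4.37 = 14.88 m.
Hydraulic radius R = A/P = 26.83/14.88 = 1.803 m.
Rearranging Manning's equation: n = (1/Q) A R^(2/3) S^(1/2) = (1/117) × 26.83 × 1.803^(2/3) × √0.0063 = 0.027.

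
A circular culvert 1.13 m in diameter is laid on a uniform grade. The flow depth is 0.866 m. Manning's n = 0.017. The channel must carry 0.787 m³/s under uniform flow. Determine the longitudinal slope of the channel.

For a circular section of diameter D = 1.13 m at depth y = 0.866 m, the central angle is θ = 2 arccos(1 − 2y/D) = 4.265 rad. Then A = (D²/8)(θ − sin θ) = 0.8247 m² and P = Dθ/2 = 2.41 m.
Hydraulic radius R = A/P = 0.8247/2.41 = 0.3422 m.
From Manning's equation, S = [nQ / (1 A R^(2/3))]² = [0.017 × 0.787 / (1 × 0.8247 × 0.3422^(2/3))]² = 0.0011.

S = 0.0011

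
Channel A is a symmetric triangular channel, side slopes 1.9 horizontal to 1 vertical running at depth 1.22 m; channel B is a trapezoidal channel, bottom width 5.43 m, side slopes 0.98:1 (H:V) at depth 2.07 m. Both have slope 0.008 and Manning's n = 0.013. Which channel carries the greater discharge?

channel B

Channel A: For a triangular section with side slope z = 1.9: A = zy² = 1.9×1.22² = 2.828 m²; P = 2y√(1+z²) = 2×1.22×2.147 = 5.239 m. Hydraulic radius R = A/P = 2.828/5.239 = 0.5398 m. Q_A = (1/0.013)·2.828·0.5398^(2/3)·√0.008 = 12.9 m³/s.
Channel B: With bottom width b = 5.43 m and side slope z = 0.98: A = (b + zy)y = (5.43 + 0.98×2.07)×2.07 = 15.44 m²; P = b + 2y√(1+z²) = 5.43 + 2×2.07×1.4 = 11.23 m. Hydraulic radius R = A/P = 15.44/11.23 = 1.375 m. Q_B = (1/0.013)·15.44·1.375^(2/3)·√0.008 = 131.4 m³/s.
Q_A = 12.9 m³/s vs Q_B = 131.4 m³/s, so channel B carries more.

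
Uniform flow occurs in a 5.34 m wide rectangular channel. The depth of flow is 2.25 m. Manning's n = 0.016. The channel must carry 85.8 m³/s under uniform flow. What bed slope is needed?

Flow area A = b·y = 5.34 × 2.25 = 12.02 m². Wetted perimeter P = b + 2y = 5.34 + 2×2.25 = 9.84 m.
Hydraulic radius R = A/P = 12.02/9.84 = 1.221 m.
From Manning's equation, S = [nQ / (1 A R^(2/3))]² = [0.016 × 85.8 / (1 × 12.02 × 1.221^(2/3))]² = 0.01.

S = 0.01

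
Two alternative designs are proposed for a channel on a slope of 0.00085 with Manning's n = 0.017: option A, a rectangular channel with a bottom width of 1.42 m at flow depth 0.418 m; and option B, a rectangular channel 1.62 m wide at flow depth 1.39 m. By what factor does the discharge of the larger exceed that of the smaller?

5.91

Channel A: Flow area A = b·y = 1.42 × 0.418 = 0.5936 m². Wetted perimeter P = b + 2y = 1.42 + 2×0.418 = 2.256 m. Hydraulic radius R = A/P = 0.5936/2.256 = 0.2631 m. Q_A = (1/0.017)·0.5936·0.2631^(2/3)·√0.00085 = 0.418 m³/s.
Channel B: Flow area A = b·y = 1.62 × 1.39 = 2.252 m². Wetted perimeter P = b + 2y = 1.62 + 2×1.39 = 4.4 m. Hydraulic radius R = A/P = 2.252/4.4 = 0.5118 m. Q_B = (1/0.017)·2.252·0.5118^(2/3)·√0.00085 = 2.471 m³/s.
The larger discharge is 2.471 m³/s and the smaller is 0.418 m³/s; the ratio is 5.91.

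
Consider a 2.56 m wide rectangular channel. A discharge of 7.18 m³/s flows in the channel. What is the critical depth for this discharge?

y_c = 0.929 m

For a rectangular channel, critical depth y_c = (q²/g)^(1/3) where q = Q/b = 7.18/2.56 = 2.805 m²/s.
So y_c = (2.805²/9.81)^(1/3) = 0.929 m.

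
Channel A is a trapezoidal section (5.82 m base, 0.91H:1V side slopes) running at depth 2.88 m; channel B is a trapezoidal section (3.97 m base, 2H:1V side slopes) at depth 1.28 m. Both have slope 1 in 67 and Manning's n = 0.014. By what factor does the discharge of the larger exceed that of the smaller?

4.73

Channel A: With bottom width b = 5.82 m and side slope z = 0.91: A = (b + zy)y = (5.82 + 0.91×2.88)×2.88 = 24.31 m²; P = b + 2y√(1+z²) = 5.82 + 2×2.88×1.352 = 13.61 m. Hydraulic radius R = A/P = 24.31/13.61 = 1.786 m. Q_A = (1/0.014)·24.31·1.786^(2/3)·√0.01493 = 312.3 m³/s.
Channel B: With bottom width b = 3.97 m and side slope z = 2: A = (b + zy)y = (3.97 + 2×1.28)×1.28 = 8.358 m²; P = b + 2y√(1+z²) = 3.97 + 2×1.28×2.236 = 9.694 m. Hydraulic radius R = A/P = 8.358/9.694 = 0.8622 m. Q_B = (1/0.014)·8.358·0.8622^(2/3)·√0.01493 = 66.07 m³/s.
The larger discharge is 312.3 m³/s and the smaller is 66.07 m³/s; the ratio is 4.73.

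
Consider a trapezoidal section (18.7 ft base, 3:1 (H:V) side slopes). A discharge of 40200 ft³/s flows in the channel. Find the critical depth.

At critical depth, Q² T / (g A³) = 1, i.e. A³/T = Q²/g = 40200²/32.2 = 50190000.
Trying y = 26.4 ft: A³/T = 97490000 — high.
Trying y = 20.2 ft: A³/T = 29380000 — low.
Trying y = 22.8 ft: A³/T = 50360000 — close enough.

y_c = 22.8 ft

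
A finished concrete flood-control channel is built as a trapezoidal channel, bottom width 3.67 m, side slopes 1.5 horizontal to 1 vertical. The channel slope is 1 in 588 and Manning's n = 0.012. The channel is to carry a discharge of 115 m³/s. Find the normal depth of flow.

y_n = 2.94 m

Manning's equation rearranged: A R^(2/3) = nQ / (1·√S) = 0.012 × 115 / (√0.001701) = 33.46.
Trying y = 2.02 m: A R^(2/3) = 15.58 — short.
Trying y = 3.65 m: A R^(2/3) = 52.69 — over.
Trying y = 2.94 m: A R^(2/3) = 33.37 — ≈ 33.46.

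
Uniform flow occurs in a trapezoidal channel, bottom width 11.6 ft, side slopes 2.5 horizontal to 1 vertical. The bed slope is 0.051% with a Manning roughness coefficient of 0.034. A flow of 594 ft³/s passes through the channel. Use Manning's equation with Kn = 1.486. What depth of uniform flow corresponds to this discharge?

y_n = 7.46 ft

Manning's equation rearranged: A R^(2/3) = nQ / (1.486·√S) = 0.034 × 594 / (1.486 × √0.00051) = 601.8.
Try y = 5.93 ft: A R^(2/3) = 368 — too small.
Try y = 8.44 ft: A R^(2/3) = 789.4 — too large.
Try y = 7.46 ft: A R^(2/3) = 602.1 — matches.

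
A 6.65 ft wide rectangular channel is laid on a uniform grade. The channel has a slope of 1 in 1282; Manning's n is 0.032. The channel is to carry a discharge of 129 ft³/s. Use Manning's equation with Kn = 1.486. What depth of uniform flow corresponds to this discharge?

y_n = 8.39 ft

Manning's equation rearranged: A R^(2/3) = nQ / (1.486·√S) = 0.032 × 129 / (1.486 × √0.00078) = 99.46.
Try y = 9.99 ft: A R^(2/3) = 122.2 — over.
Try y = 7.49 ft: A R^(2/3) = 86.86 — short.
Try y = 8.39 ft: A R^(2/3) = 99.49 — close enough.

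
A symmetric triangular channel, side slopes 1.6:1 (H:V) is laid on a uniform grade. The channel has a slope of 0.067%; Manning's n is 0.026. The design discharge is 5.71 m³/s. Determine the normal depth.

y_n = 2 m

Manning's equation rearranged: A R^(2/3) = nQ / (1·√S) = 0.026 × 5.71 / (√0.00067) = 5.736.
At y = 1.57 m: A R^(2/3) = 3.007 — too small.
At y = 2.21 m: A R^(2/3) = 7.483 — too large.
At y = 2 m: A R^(2/3) = 5.734 — close enough.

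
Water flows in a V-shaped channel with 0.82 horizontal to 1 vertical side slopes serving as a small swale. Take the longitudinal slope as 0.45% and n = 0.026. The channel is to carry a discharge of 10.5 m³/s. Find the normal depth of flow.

y_n = 2.43 m

Manning's equation rearranged: A R^(2/3) = nQ / (1·√S) = 0.026 × 10.5 / (√0.0045) = 4.07.
Try y = 2.94 m: A R^(2/3) = 6.763 — too large.
Try y = 2.08 m: A R^(2/3) = 2.688 — too small.
Try y = 2.43 m: A R^(2/3) = 4.069 — ≈ 4.07.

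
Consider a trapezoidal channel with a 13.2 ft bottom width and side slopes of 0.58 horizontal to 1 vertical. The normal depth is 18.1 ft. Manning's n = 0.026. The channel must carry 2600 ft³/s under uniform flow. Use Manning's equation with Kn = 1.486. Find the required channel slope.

With bottom width b = 13.2 ft and side slope z = 0.58: A = (b + zy)y = (13.2 + 0.58×18.1)×18.1 = 428.9 ft²; P = b + 2y√(1+z²) = 13.2 + 2×18.1×1.156 = 55.05 ft.
Hydraulic radius R = A/P = 428.9/55.05 = 7.792 ft.
From Manning's equation, S = [nQ / (1.486 A R^(2/3))]² = [0.026 × 2600 / (1.486 × 428.9 × 7.792^(2/3))]² = 0.000728.

S = 0.000728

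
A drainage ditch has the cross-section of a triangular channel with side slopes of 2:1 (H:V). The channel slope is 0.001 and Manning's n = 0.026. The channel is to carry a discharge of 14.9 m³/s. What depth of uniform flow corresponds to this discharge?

Manning's equation rearranged: A R^(2/3) = nQ / (1·√S) = 0.026 × 14.9 / (√0.001) = 12.25.
Try y = 1.64 m: A R^(2/3) = 4.375 — short.
Try y = 3.03 m: A R^(2/3) = 22.48 — over.
Try y = 2.41 m: A R^(2/3) = 12.21 — close enough.

y_n = 2.41 m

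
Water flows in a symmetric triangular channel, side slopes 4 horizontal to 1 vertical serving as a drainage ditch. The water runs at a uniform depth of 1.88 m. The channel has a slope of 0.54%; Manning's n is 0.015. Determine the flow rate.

Q = 65.1 m³/s

For a triangular section with side slope z = 4: A = zy² = 4×1.88² = 14.14 m²; P = 2y√(1+z²) = 2×1.88×4.123 = 15.5 m.
Hydraulic radius R = A/P = 14.14/15.5 = 0.9119 m.
Manning's equation: Q = (1/n) A R^(2/3) S^(1/2) = (1/0.015) × 14.14 × 0.9119^(2/3) × 0.0054^(1/2) = 65.1 m³/s.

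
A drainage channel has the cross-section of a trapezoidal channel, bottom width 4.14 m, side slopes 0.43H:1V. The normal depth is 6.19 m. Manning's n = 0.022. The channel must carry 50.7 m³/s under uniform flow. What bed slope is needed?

S = 0.00022

With bottom width b = 4.14 m and side slope z = 0.43: A = (b + zy)y = (4.14 + 0.43×6.19)×6.19 = 42.1 m²; P = b + 2y√(1+z²) = 4.14 + 2×6.19×1.089 = 17.62 m.
Hydraulic radius R = A/P = 42.1/17.62 = 2.39 m.
From Manning's equation, S = [nQ / (1 A R^(2/3))]² = [0.022 × 50.7 / (1 × 42.1 × 2.39^(2/3))]² = 0.00022.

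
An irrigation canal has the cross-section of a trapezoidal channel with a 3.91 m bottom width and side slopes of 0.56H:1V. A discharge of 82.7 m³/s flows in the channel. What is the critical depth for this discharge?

At critical depth, Q² T / (g A³) = 1, i.e. A³/T = Q²/g = 82.7²/9.81 = 697.2.
Try y = 2.28 m: A³/T = 255.9 — too small.
Try y = 3.06 m: A³/T = 694.5 — close enough.

y_c = 3.06 m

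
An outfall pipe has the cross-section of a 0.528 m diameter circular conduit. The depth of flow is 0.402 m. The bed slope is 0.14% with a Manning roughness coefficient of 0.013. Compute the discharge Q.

For a circular section of diameter D = 0.528 m at depth y = 0.402 m, the central angle is θ = 2 arccos(1 − 2y/D) = 4.242 rad. Then A = (D²/8)(θ − sin θ) = 0.1789 m² and P = Dθ/2 = 1.12 m.
Hydraulic radius R = A/P = 0.1789/1.12 = 0.1597 m.
Manning's equation: Q = (1/n) A R^(2/3) S^(1/2) = (1/0.013) × 0.1789 × 0.1597^(2/3) × 0.0014^(1/2) = 0.152 m³/s.

Q = 0.152 m³/s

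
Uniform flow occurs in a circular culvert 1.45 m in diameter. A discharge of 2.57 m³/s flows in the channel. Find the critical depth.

y_c = 0.837 m

At critical depth, Q² T / (g A³) = 1, i.e. A³/T = Q²/g = 2.57²/9.81 = 0.6733.
Try y = 0.61 m: A³/T = 0.2005 — low.
Try y = 0.927 m: A³/T = 0.9947 — high.
Try y = 0.837 m: A³/T = 0.672 — matches.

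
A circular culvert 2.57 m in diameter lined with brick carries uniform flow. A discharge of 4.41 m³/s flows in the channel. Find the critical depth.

At critical depth, Q² T / (g A³) = 1, i.e. A³/T = Q²/g = 4.41²/9.81 = 1.982.
Try y = 1.04 m: A³/T = 3.021 — high.
Try y = 0.812 m: A³/T = 1.164 — low.
Try y = 0.932 m: A³/T = 1.981 — close enough.

y_c = 0.932 m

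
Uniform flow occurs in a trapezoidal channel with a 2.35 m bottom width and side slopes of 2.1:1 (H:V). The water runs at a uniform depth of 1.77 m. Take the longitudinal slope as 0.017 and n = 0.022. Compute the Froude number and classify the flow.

supercritical

With bottom width b = 2.35 m and side slope z = 2.1: A = (b + zy)y = (2.35 + 2.1×1.77)×1.77 = 10.74 m²; P = b + 2y√(1+z²) = 2.35 + 2×1.77×2.326 = 10.58 m.
Hydraulic radius R = A/P = 10.74/10.58 = 1.015 m.
V = (1/n) R^(2/3) √S = (1/0.022) × 1.015^(2/3) × √0.017 = 5.984 m/s. Hydraulic depth D_h = A/T = 10.74/9.784 = 1.098 m.
Froude number Fr = V/√(g·D_h) = 5.984/√(9.81×1.098) = 1.82, which is greater than 1, so the flow is supercritical.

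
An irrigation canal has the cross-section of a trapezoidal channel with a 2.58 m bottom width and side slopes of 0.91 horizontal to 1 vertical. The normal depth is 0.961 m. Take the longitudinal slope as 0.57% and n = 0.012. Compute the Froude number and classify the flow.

supercritical

With bottom width b = 2.58 m and side slope z = 0.91: A = (b + zy)y = (2.58 + 0.91×0.961)×0.961 = 3.32 m²; P = b + 2y√(1+z²) = 2.58 + 2×0.961×1.352 = 5.179 m.
Hydraulic radius R = A/P = 3.32/5.179 = 0.641 m.
V = (1/n) R^(2/3) √S = (1/0.012) × 0.641^(2/3) × √0.0057 = 4.678 m/s. Hydraulic depth D_h = A/T = 3.32/4.329 = 0.7669 m.
Froude number Fr = V/√(g·D_h) = 4.678/√(9.81×0.7669) = 1.71, which is greater than 1, so the flow is supercritical.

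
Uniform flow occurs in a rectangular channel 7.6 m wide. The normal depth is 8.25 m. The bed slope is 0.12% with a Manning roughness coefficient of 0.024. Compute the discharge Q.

Q = 171 m³/s

Flow area A = b·y = 7.6 × 8.25 = 62.7 m². Wetted perimeter P = b + 2y = 7.6 + 2×8.25 = 24.1 m.
Hydraulic radius R = A/P = 62.7/24.1 = 2.602 m.
Manning's equation: Q = (1/n) A R^(2/3) S^(1/2) = (1/0.024) × 62.7 × 2.602^(2/3) × 0.0012^(1/2) = 171 m³/s.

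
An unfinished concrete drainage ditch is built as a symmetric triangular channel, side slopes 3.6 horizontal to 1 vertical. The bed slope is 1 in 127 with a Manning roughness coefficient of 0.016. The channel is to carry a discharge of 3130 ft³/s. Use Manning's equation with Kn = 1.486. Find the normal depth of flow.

Manning's equation rearranged: A R^(2/3) = nQ / (1.486·√S) = 0.016 × 3130 / (1.486 × √0.007874) = 379.8.
Trying y = 7.92 ft: A R^(2/3) = 551.4 — high.
Trying y = 4.81 ft: A R^(2/3) = 145.9 — low.
Trying y = 6.89 ft: A R^(2/3) = 380.3 — ≈ 379.8.

y_n = 6.89 ft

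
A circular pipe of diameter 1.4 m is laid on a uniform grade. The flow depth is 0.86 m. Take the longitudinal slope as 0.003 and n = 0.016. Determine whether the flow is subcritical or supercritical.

subcritical

For a circular section of diameter D = 1.4 m at depth y = 0.86 m, the central angle is θ = 2 arccos(1 − 2y/D) = 3.603 rad. Then A = (D²/8)(θ − sin θ) = 0.9917 m² and P = Dθ/2 = 2.522 m.
Hydraulic radius R = A/P = 0.9917/2.522 = 0.3932 m.
V = (1/n) R^(2/3) √S = (1/0.016) × 0.3932^(2/3) × √0.003 = 1.837 m/s. Hydraulic depth D_h = A/T = 0.9917/1.363 = 0.7276 m.
Froude number Fr = V/√(g·D_h) = 1.837/√(9.81×0.7276) = 0.688, which is less than 1, so the flow is subcritical.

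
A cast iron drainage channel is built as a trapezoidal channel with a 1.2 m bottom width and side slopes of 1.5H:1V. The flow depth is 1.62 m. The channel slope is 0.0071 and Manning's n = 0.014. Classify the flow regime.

With bottom width b = 1.2 m and side slope z = 1.5: A = (b + zy)y = (1.2 + 1.5×1.62)×1.62 = 5.881 m²; P = b + 2y√(1+z²) = 1.2 + 2×1.62×1.803 = 7.041 m.
Hydraulic radius R = A/P = 5.881/7.041 = 0.8352 m.
V = (1/n) R^(2/3) √S = (1/0.014) × 0.8352^(2/3) × √0.0071 = 5.338 m/s. Hydraulic depth D_h = A/T = 5.881/6.06 = 0.9704 m.
Froude number Fr = V/√(g·D_h) = 5.338/√(9.81×0.9704) = 1.73, which is greater than 1, so the flow is supercritical.

supercritical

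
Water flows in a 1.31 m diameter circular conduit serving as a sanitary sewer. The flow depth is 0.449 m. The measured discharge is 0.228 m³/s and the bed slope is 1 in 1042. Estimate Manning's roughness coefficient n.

n = 0.022

For a circular section of diameter D = 1.31 m at depth y = 0.449 m, the central angle is θ = 2 arccos(1 − 2y/D) = 2.502 rad. Then A = (D²/8)(θ − sin θ) = 0.4086 m² and P = Dθ/2 = 1.639 m.
Hydraulic radius R = A/P = 0.4086/1.639 = 0.2493 m.
Rearranging Manning's equation: n = (1/Q) A R^(2/3) S^(1/2) = (1/0.228) × 0.4086 × 0.2493^(2/3) × √0.0009597 = 0.022.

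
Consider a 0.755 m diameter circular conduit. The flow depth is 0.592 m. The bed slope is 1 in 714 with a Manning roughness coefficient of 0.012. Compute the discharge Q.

Q = 0.44 m³/s

For a circular section of diameter D = 0.755 m at depth y = 0.592 m, the central angle is θ = 2 arccos(1 − 2y/D) = 4.35 rad. Then A = (D²/8)(θ − sin θ) = 0.3766 m² and P = Dθ/2 = 1.642 m.
Hydraulic radius R = A/P = 0.3766/1.642 = 0.2293 m.
Manning's equation: Q = (1/n) A R^(2/3) S^(1/2) = (1/0.012) × 0.3766 × 0.2293^(2/3) × 0.001401^(1/2) = 0.44 m³/s.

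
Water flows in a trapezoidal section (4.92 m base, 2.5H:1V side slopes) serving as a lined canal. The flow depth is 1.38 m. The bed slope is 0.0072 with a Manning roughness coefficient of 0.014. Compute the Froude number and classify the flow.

supercritical

With bottom width b = 4.92 m and side slope z = 2.5: A = (b + zy)y = (4.92 + 2.5×1.38)×1.38 = 11.55 m²; P = b + 2y√(1+z²) = 4.92 + 2×1.38×2.693 = 12.35 m.
Hydraulic radius R = A/P = 11.55/12.35 = 0.9352 m.
V = (1/n) R^(2/3) √S = (1/0.014) × 0.9352^(2/3) × √0.0072 = 5.796 m/s. Hydraulic depth D_h = A/T = 11.55/11.82 = 0.9772 m.
Froude number Fr = V/√(g·D_h) = 5.796/√(9.81×0.9772) = 1.87, which is greater than 1, so the flow is supercritical.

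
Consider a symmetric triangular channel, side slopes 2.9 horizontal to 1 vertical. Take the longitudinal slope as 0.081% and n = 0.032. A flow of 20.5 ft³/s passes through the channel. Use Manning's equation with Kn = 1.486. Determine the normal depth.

Manning's equation rearranged: A R^(2/3) = nQ / (1.486·√S) = 0.032 × 20.5 / (1.486 × √0.00081) = 15.51.
Try y = 2.51 ft: A R^(2/3) = 20.48 — high.
Try y = 1.54 ft: A R^(2/3) = 5.565 — low.
Try y = 2.26 ft: A R^(2/3) = 15.48 — matches.

y_n = 2.26 ft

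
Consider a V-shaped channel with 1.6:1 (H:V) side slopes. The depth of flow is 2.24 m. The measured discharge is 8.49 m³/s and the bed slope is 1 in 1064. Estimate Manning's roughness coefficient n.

For a triangular section with side slope z = 1.6: A = zy² = 1.6×2.24² = 8.028 m²; P = 2y√(1+z²) = 2×2.24×1.887 = 8.453 m.
Hydraulic radius R = A/P = 8.028/8.453 = 0.9498 m.
Rearranging Manning's equation: n = (1/Q) A R^(2/3) S^(1/2) = (1/8.49) × 8.028 × 0.9498^(2/3) × √0.0009398 = 0.028.

n = 0.028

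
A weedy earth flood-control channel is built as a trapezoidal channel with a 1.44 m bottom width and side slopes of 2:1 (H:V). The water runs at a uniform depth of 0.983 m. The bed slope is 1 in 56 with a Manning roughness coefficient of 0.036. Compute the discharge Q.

With bottom width b = 1.44 m and side slope z = 2: A = (b + zy)y = (1.44 + 2×0.983)×0.983 = 3.348 m²; P = b + 2y√(1+z²) = 1.44 + 2×0.983×2.236 = 5.836 m.
Hydraulic radius R = A/P = 3.348/5.836 = 0.5737 m.
Manning's equation: Q = (1/n) A R^(2/3) S^(1/2) = (1/0.036) × 3.348 × 0.5737^(2/3) × 0.01786^(1/2) = 8.58 m³/s.

Q = 8.58 m³/s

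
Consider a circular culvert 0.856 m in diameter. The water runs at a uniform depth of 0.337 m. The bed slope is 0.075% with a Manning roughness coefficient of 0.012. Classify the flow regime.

For a circular section of diameter D = 0.856 m at depth y = 0.337 m, the central angle is θ = 2 arccos(1 − 2y/D) = 2.713 rad. Then A = (D²/8)(θ − sin θ) = 0.2104 m² and P = Dθ/2 = 1.161 m.
Hydraulic radius R = A/P = 0.2104/1.161 = 0.1812 m.
V = (1/n) R^(2/3) √S = (1/0.012) × 0.1812^(2/3) × √0.00075 = 0.7309 m/s. Hydraulic depth D_h = A/T = 0.2104/0.8364 = 0.2516 m.
Froude number Fr = V/√(g·D_h) = 0.7309/√(9.81×0.2516) = 0.465, which is less than 1, so the flow is subcritical.

subcritical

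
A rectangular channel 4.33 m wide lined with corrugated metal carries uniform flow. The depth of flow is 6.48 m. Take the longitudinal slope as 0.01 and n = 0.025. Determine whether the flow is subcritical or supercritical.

subcritical

Flow area A = b·y = 4.33 × 6.48 = 28.06 m². Wetted perimeter P = b + 2y = 4.33 + 2×6.48 = 17.29 m.
Hydraulic radius R = A/P = 28.06/17.29 = 1.623 m.
V = (1/n) R^(2/3) √S = (1/0.025) × 1.623^(2/3) × √0.01 = 5.524 m/s. Hydraulic depth D_h = A/T = 28.06/4.33 = 6.48 m.
Froude number Fr = V/√(g·D_h) = 5.524/√(9.81×6.48) = 0.693, which is less than 1, so the flow is subcritical.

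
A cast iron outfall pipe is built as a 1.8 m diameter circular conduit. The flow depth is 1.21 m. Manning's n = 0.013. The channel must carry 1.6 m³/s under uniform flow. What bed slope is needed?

For a circular section of diameter D = 1.8 m at depth y = 1.21 m, the central angle is θ = 2 arccos(1 − 2y/D) = 3.845 rad. Then A = (D²/8)(θ − sin θ) = 1.819 m² and P = Dθ/2 = 3.46 m.
Hydraulic radius R = A/P = 1.819/3.46 = 0.5257 m.
From Manning's equation, S = [nQ / (1 A R^(2/3))]² = [0.013 × 1.6 / (1 × 1.819 × 0.5257^(2/3))]² = 0.000308.

S = 0.000308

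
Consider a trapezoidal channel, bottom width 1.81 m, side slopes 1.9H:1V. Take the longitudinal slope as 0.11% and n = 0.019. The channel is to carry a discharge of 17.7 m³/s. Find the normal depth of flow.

Manning's equation rearranged: A R^(2/3) = nQ / (1·√S) = 0.019 × 17.7 / (√0.0011) = 10.14.
At y = 1.59 m: A R^(2/3) = 7.103 — too small.
At y = 2.04 m: A R^(2/3) = 12.34 — too large.
At y = 1.87 m: A R^(2/3) = 10.16 — close enough.

y_n = 1.87 m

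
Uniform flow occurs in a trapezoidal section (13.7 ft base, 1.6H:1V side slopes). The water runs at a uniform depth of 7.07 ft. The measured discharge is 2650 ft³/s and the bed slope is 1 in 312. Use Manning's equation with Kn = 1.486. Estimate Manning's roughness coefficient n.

With bottom width b = 13.7 ft and side slope z = 1.6: A = (b + zy)y = (13.7 + 1.6×7.07)×7.07 = 176.8 ft²; P = b + 2y√(1+z²) = 13.7 + 2×7.07×1.887 = 40.38 ft.
Hydraulic radius R = A/P = 176.8/40.38 = 4.379 ft.
Rearranging Manning's equation: n = (1.486/Q) A R^(2/3) S^(1/2) = (1.486/2650) × 176.8 × 4.379^(2/3) × √0.003205 = 0.015.

n = 0.015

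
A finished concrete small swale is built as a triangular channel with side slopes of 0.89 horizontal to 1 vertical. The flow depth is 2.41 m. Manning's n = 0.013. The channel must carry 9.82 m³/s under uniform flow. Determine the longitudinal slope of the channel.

S = 0.00082

For a triangular section with side slope z = 0.89: A = zy² = 0.89×2.41² = 5.169 m²; P = 2y√(1+z²) = 2×2.41×1.339 = 6.453 m.
Hydraulic radius R = A/P = 5.169/6.453 = 0.8011 m.
From Manning's equation, S = [nQ / (1 A R^(2/3))]² = [0.013 × 9.82 / (1 × 5.169 × 0.8011^(2/3))]² = 0.00082.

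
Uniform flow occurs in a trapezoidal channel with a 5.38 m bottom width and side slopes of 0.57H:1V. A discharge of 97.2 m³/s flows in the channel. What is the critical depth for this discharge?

At critical depth, Q² T / (g A³) = 1, i.e. A³/T = Q²/g = 97.2²/9.81 = 963.1.
At y = 2.54 m: A³/T = 630.3 — short.
At y = 3.65 m: A³/T = 2116 — over.
At y = 2.89 m: A³/T = 965.6 — close enough.

y_c = 2.89 m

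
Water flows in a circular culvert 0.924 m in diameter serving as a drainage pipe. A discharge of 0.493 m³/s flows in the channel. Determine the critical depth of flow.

At critical depth, Q² T / (g A³) = 1, i.e. A³/T = Q²/g = 0.493²/9.81 = 0.02478.
Try y = 0.439 m: A³/T = 0.03356 — too large.
Try y = 0.296 m: A³/T = 0.007374 — too small.
Try y = 0.406 m: A³/T = 0.02488 — close enough.

y_c = 0.406 m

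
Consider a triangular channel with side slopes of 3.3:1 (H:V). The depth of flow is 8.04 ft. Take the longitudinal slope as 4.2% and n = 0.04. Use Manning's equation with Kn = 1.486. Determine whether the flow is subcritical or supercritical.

For a triangular section with side slope z = 3.3: A = zy² = 3.3×8.04² = 213.3 ft²; P = 2y√(1+z²) = 2×8.04×3.448 = 55.45 ft.
Hydraulic radius R = A/P = 213.3/55.45 = 3.847 ft.
V = (1.486/n) R^(2/3) √S = (1.486/0.04) × 3.847^(2/3) × √0.042 = 18.69 ft/s. Hydraulic depth D_h = A/T = 213.3/53.06 = 4.02 ft.
Froude number Fr = V/√(g·D_h) = 18.69/√(32.2×4.02) = 1.64, which is greater than 1, so the flow is supercritical.

supercritical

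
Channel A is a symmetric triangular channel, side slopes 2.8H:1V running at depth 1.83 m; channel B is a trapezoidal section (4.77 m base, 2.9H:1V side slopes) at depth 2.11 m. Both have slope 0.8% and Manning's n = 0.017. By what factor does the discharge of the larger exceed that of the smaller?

3.22

Channel A: For a triangular section with side slope z = 2.8: A = zy² = 2.8×1.83² = 9.377 m²; P = 2y√(1+z²) = 2×1.83×2.973 = 10.88 m. Hydraulic radius R = A/P = 9.377/10.88 = 0.8617 m. Q_A = (1/0.017)·9.377·0.8617^(2/3)·√0.008 = 44.67 m³/s.
Channel B: With bottom width b = 4.77 m and side slope z = 2.9: A = (b + zy)y = (4.77 + 2.9×2.11)×2.11 = 22.98 m²; P = b + 2y√(1+z²) = 4.77 + 2×2.11×3.068 = 17.72 m. Hydraulic radius R = A/P = 22.98/17.72 = 1.297 m. Q_B = (1/0.017)·22.98·1.297^(2/3)·√0.008 = 143.8 m³/s.
The larger discharge is 143.8 m³/s and the smaller is 44.67 m³/s; the ratio is 3.22.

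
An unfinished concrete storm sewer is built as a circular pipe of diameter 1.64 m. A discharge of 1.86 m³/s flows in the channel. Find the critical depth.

y_c = 0.681 m

At critical depth, Q² T / (g A³) = 1, i.e. A³/T = Q²/g = 1.86²/9.81 = 0.3527.
At y = 0.612 m: A³/T = 0.2341 — too small.
At y = 0.681 m: A³/T = 0.3529 — close enough.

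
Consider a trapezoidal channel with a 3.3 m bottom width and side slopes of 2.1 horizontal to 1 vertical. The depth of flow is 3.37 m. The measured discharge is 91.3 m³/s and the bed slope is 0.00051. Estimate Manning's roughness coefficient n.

n = 0.013

With bottom width b = 3.3 m and side slope z = 2.1: A = (b + zy)y = (3.3 + 2.1×3.37)×3.37 = 34.97 m²; P = b + 2y√(1+z²) = 3.3 + 2×3.37×2.326 = 18.98 m.
Hydraulic radius R = A/P = 34.97/18.98 = 1.843 m.
Rearranging Manning's equation: n = (1/Q) A R^(2/3) S^(1/2) = (1/91.3) × 34.97 × 1.843^(2/3) × √0.00051 = 0.013.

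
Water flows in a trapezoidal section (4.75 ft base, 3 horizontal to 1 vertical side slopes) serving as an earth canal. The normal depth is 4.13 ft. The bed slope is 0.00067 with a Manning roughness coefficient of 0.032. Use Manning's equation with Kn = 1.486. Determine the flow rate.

With bottom width b = 4.75 ft and side slope z = 3: A = (b + zy)y = (4.75 + 3×4.13)×4.13 = 70.79 ft²; P = b + 2y√(1+z²) = 4.75 + 2×4.13×3.162 = 30.87 ft.
Hydraulic radius R = A/P = 70.79/30.87 = 2.293 ft.
Manning's equation: Q = (1.486/n) A R^(2/3) S^(1/2) = (1.486/0.032) × 70.79 × 2.293^(2/3) × 0.00067^(1/2) = 148 ft³/s.

Q = 148 ft³/s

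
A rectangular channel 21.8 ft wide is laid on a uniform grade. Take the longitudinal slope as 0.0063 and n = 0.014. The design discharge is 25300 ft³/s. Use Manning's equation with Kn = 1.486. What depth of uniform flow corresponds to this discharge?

Manning's equation rearranged: A R^(2/3) = nQ / (1.486·√S) = 0.014 × 25300 / (1.486 × √0.0063) = 3003.
At y = 41.1 ft: A R^(2/3) = 3765 — too large.
At y = 27.5 ft: A R^(2/3) = 2359 — too small.
At y = 33.8 ft: A R^(2/3) = 3007 — matches.

y_n = 33.8 ft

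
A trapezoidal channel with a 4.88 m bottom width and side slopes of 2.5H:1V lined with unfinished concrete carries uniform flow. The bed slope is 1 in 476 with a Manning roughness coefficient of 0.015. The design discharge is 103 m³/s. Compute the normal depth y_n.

y_n = 2.4 m

Manning's equation rearranged: A R^(2/3) = nQ / (1·√S) = 0.015 × 103 / (√0.002101) = 33.71.
At y = 1.92 m: A R^(2/3) = 21.23 — low.
At y = 2.61 m: A R^(2/3) = 40.24 — high.
At y = 2.4 m: A R^(2/3) = 33.71 — ≈ 33.71.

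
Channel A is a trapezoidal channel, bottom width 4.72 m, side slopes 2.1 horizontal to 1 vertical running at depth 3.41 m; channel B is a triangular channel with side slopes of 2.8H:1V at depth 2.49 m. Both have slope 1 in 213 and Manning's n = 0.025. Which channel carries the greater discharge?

Channel A: With bottom width b = 4.72 m and side slope z = 2.1: A = (b + zy)y = (4.72 + 2.1×3.41)×3.41 = 40.51 m²; P = b + 2y√(1+z²) = 4.72 + 2×3.41×2.326 = 20.58 m. Hydraulic radius R = A/P = 40.51/20.58 = 1.968 m. Q_A = (1/0.025)·40.51·1.968^(2/3)·√0.004695 = 174.4 m³/s.
Channel B: For a triangular section with side slope z = 2.8: A = zy² = 2.8×2.49² = 17.36 m²; P = 2y√(1+z²) = 2×2.49×2.973 = 14.81 m. Hydraulic radius R = A/P = 17.36/14.81 = 1.172 m. Q_B = (1/0.025)·17.36·1.172^(2/3)·√0.004695 = 52.9 m³/s.
Q_A = 174.4 m³/s vs Q_B = 52.9 m³/s, so channel A carries more.

channel A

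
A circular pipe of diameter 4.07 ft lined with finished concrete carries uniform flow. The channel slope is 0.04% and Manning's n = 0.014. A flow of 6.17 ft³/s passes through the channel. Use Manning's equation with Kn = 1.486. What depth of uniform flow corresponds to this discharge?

Manning's equation rearranged: A R^(2/3) = nQ / (1.486·√S) = 0.014 × 6.17 / (1.486 × √0.0004) = 2.906.
Trying y = 1.6 ft: A R^(2/3) = 4.296 — over.
Trying y = 1.3 ft: A R^(2/3) = 2.908 — close enough.

y_n = 1.3 ft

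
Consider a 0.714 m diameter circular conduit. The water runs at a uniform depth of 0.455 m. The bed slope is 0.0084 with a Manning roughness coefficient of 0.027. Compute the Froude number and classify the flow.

subcritical

For a circular section of diameter D = 0.714 m at depth y = 0.455 m, the central angle is θ = 2 arccos(1 − 2y/D) = 3.698 rad. Then A = (D²/8)(θ − sin θ) = 0.2693 m² and P = Dθ/2 = 1.32 m.
Hydraulic radius R = A/P = 0.2693/1.32 = 0.204 m.
V = (1/n) R^(2/3) √S = (1/0.027) × 0.204^(2/3) × √0.0084 = 1.176 m/s. Hydraulic depth D_h = A/T = 0.2693/0.6866 = 0.3922 m.
Froude number Fr = V/√(g·D_h) = 1.176/√(9.81×0.3922) = 0.6, which is less than 1, so the flow is subcritical.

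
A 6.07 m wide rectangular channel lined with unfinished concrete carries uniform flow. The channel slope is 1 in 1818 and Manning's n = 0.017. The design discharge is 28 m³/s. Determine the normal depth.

Manning's equation rearranged: A R^(2/3) = nQ / (1·√S) = 0.017 × 28 / (√0.0005501) = 20.3.
Try y = 2.24 m: A R^(2/3) = 16.1 — short.
Try y = 2.65 m: A R^(2/3) = 20.27 — matches.

y_n = 2.65 m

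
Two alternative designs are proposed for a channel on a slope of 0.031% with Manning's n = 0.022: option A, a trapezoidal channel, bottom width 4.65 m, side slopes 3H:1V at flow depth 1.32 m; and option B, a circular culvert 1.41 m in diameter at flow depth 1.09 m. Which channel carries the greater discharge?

channel A

Channel A: With bottom width b = 4.65 m and side slope z = 3: A = (b + zy)y = (4.65 + 3×1.32)×1.32 = 11.37 m²; P = b + 2y√(1+z²) = 4.65 + 2×1.32×3.162 = 13 m. Hydraulic radius R = A/P = 11.37/13 = 0.8744 m. Q_A = (1/0.022)·11.37·0.8744^(2/3)·√0.00031 = 8.317 m³/s.
Channel B: For a circular section of diameter D = 1.41 m at depth y = 1.09 m, the central angle is θ = 2 arccos(1 − 2y/D) = 4.297 rad. Then A = (D²/8)(θ − sin θ) = 1.295 m² and P = Dθ/2 = 3.029 m. Hydraulic radius R = A/P = 1.295/3.029 = 0.4276 m. Q_B = (1/0.022)·1.295·0.4276^(2/3)·√0.00031 = 0.5883 m³/s.
Q_A = 8.317 m³/s vs Q_B = 0.5883 m³/s, so channel A carries more.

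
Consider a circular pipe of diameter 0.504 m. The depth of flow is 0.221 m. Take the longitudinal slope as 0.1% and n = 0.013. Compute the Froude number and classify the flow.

subcritical

For a circular section of diameter D = 0.504 m at depth y = 0.221 m, the central angle is θ = 2 arccos(1 − 2y/D) = 2.895 rad. Then A = (D²/8)(θ − sin θ) = 0.08417 m² and P = Dθ/2 = 0.7295 m.
Hydraulic radius R = A/P = 0.08417/0.7295 = 0.1154 m.
V = (1/n) R^(2/3) √S = (1/0.013) × 0.1154^(2/3) × √0.001 = 0.5765 m/s. Hydraulic depth D_h = A/T = 0.08417/0.5002 = 0.1683 m.
Froude number Fr = V/√(g·D_h) = 0.5765/√(9.81×0.1683) = 0.449, which is less than 1, so the flow is subcritical.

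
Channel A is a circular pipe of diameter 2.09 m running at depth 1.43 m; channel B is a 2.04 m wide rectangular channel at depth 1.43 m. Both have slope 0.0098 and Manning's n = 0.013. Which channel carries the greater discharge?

Channel A: For a circular section of diameter D = 2.09 m at depth y = 1.43 m, the central angle is θ = 2 arccos(1 − 2y/D) = 3.896 rad. Then A = (D²/8)(θ − sin θ) = 2.501 m² and P = Dθ/2 = 4.072 m. Hydraulic radius R = A/P = 2.501/4.072 = 0.6144 m. Q_A = (1/0.013)·2.501·0.6144^(2/3)·√0.0098 = 13.77 m³/s.
Channel B: Flow area A = b·y = 2.04 × 1.43 = 2.917 m². Wetted perimeter P = b + 2y = 2.04 + 2×1.43 = 4.9 m. Hydraulic radius R = A/P = 2.917/4.9 = 0.5953 m. Q_B = (1/0.013)·2.917·0.5953^(2/3)·√0.0098 = 15.72 m³/s.
Q_A = 13.77 m³/s vs Q_B = 15.72 m³/s, so channel B carries more.

channel B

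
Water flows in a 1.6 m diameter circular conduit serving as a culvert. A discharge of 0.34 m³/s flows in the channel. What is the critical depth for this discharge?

y_c = 0.286 m

At critical depth, Q² T / (g A³) = 1, i.e. A³/T = Q²/g = 0.34²/9.81 = 0.01178.
Trying y = 0.248 m: A³/T = 0.006736 — short.
Trying y = 0.312 m: A³/T = 0.0166 — over.
Trying y = 0.286 m: A³/T = 0.0118 — close enough.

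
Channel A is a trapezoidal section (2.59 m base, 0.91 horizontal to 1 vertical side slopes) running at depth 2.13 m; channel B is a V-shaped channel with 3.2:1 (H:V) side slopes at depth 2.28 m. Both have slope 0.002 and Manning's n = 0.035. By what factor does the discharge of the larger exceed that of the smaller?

1.66

Channel A: With bottom width b = 2.59 m and side slope z = 0.91: A = (b + zy)y = (2.59 + 0.91×2.13)×2.13 = 9.645 m²; P = b + 2y√(1+z²) = 2.59 + 2×2.13×1.352 = 8.35 m. Hydraulic radius R = A/P = 9.645/8.35 = 1.155 m. Q_A = (1/0.035)·9.645·1.155^(2/3)·√0.002 = 13.57 m³/s.
Channel B: For a triangular section with side slope z = 3.2: A = zy² = 3.2×2.28² = 16.63 m²; P = 2y√(1+z²) = 2×2.28×3.353 = 15.29 m. Hydraulic radius R = A/P = 16.63/15.29 = 1.088 m. Q_B = (1/0.035)·16.63·1.088^(2/3)·√0.002 = 22.49 m³/s.
The larger discharge is 22.49 m³/s and the smaller is 13.57 m³/s; the ratio is 1.66.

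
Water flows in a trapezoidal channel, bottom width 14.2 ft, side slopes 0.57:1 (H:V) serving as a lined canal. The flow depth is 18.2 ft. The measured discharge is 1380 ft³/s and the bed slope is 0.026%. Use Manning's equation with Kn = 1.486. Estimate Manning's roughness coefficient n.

n = 0.031

With bottom width b = 14.2 ft and side slope z = 0.57: A = (b + zy)y = (14.2 + 0.57×18.2)×18.2 = 447.2 ft²; P = b + 2y√(1+z²) = 14.2 + 2×18.2×1.151 = 56.1 ft.
Hydraulic radius R = A/P = 447.2/56.1 = 7.973 ft.
Rearranging Manning's equation: n = (1.486/Q) A R^(2/3) S^(1/2) = (1.486/1380) × 447.2 × 7.973^(2/3) × √0.00026 = 0.031.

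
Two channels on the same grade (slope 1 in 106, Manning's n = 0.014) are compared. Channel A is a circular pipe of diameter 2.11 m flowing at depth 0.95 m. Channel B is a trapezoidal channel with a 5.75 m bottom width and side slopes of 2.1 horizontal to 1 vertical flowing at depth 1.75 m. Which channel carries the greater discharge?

Channel A: For a circular section of diameter D = 2.11 m at depth y = 0.95 m, the central angle is θ = 2 arccos(1 − 2y/D) = 2.942 rad. Then A = (D²/8)(θ − sin θ) = 1.527 m² and P = Dθ/2 = 3.104 m. Hydraulic radius R = A/P = 1.527/3.104 = 0.492 m. Q_A = (1/0.014)·1.527·0.492^(2/3)·√0.009434 = 6.603 m³/s.
Channel B: With bottom width b = 5.75 m and side slope z = 2.1: A = (b + zy)y = (5.75 + 2.1×1.75)×1.75 = 16.49 m²; P = b + 2y√(1+z²) = 5.75 + 2×1.75×2.326 = 13.89 m. Hydraulic radius R = A/P = 16.49/13.89 = 1.187 m. Q_B = (1/0.014)·16.49·1.187^(2/3)·√0.009434 = 128.3 m³/s.
Q_A = 6.603 m³/s vs Q_B = 128.3 m³/s, so channel B carries more.

channel B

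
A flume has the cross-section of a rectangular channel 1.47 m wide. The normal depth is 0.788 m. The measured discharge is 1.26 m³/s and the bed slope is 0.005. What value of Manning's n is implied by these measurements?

n = 0.0341

Flow area A = b·y = 1.47 × 0.788 = 1.158 m². Wetted perimeter P = b + 2y = 1.47 + 2×0.788 = 3.046 m.
Hydraulic radius R = A/P = 1.158/3.046 = 0.3803 m.
Rearranging Manning's equation: n = (1/Q) A R^(2/3) S^(1/2) = (1/1.26) × 1.158 × 0.3803^(2/3) × √0.005 = 0.0341.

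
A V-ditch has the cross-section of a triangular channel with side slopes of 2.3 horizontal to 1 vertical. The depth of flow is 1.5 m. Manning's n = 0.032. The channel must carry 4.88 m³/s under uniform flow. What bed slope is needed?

S = 0.0015

For a triangular section with side slope z = 2.3: A = zy² = 2.3×1.5² = 5.175 m²; P = 2y√(1+z²) = 2×1.5×2.508 = 7.524 m.
Hydraulic radius R = A/P = 5.175/7.524 = 0.6878 m.
From Manning's equation, S = [nQ / (1 A R^(2/3))]² = [0.032 × 4.88 / (1 × 5.175 × 0.6878^(2/3))]² = 0.0015.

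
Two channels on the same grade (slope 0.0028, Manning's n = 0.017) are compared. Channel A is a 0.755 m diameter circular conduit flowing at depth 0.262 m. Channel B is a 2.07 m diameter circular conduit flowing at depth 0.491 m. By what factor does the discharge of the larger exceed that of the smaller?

Channel A: For a circular section of diameter D = 0.755 m at depth y = 0.262 m, the central angle is θ = 2 arccos(1 − 2y/D) = 2.52 rad. Then A = (D²/8)(θ − sin θ) = 0.138 m² and P = Dθ/2 = 0.9512 m. Hydraulic radius R = A/P = 0.138/0.9512 = 0.1451 m. Q_A = (1/0.017)·0.138·0.1451^(2/3)·√0.0028 = 0.1186 m³/s.
Channel B: For a circular section of diameter D = 2.07 m at depth y = 0.491 m, the central angle is θ = 2 arccos(1 − 2y/D) = 2.035 rad. Then A = (D²/8)(θ − sin θ) = 0.6108 m² and P = Dθ/2 = 2.106 m. Hydraulic radius R = A/P = 0.6108/2.106 = 0.2901 m. Q_B = (1/0.017)·0.6108·0.2901^(2/3)·√0.0028 = 0.8331 m³/s.
The larger discharge is 0.8331 m³/s and the smaller is 0.1186 m³/s; the ratio is 7.02.

7.02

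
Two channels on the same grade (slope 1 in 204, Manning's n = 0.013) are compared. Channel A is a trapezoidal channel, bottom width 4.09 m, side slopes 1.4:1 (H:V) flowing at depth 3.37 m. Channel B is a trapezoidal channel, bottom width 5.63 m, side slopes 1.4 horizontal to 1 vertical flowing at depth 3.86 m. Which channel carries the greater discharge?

Channel A: With bottom width b = 4.09 m and side slope z = 1.4: A = (b + zy)y = (4.09 + 1.4×3.37)×3.37 = 29.68 m²; P = b + 2y√(1+z²) = 4.09 + 2×3.37×1.72 = 15.69 m. Hydraulic radius R = A/P = 29.68/15.69 = 1.892 m. Q_A = (1/0.013)·29.68·1.892^(2/3)·√0.004902 = 244.6 m³/s.
Channel B: With bottom width b = 5.63 m and side slope z = 1.4: A = (b + zy)y = (5.63 + 1.4×3.86)×3.86 = 42.59 m²; P = b + 2y√(1+z²) = 5.63 + 2×3.86×1.72 = 18.91 m. Hydraulic radius R = A/P = 42.59/18.91 = 2.252 m. Q_B = (1/0.013)·42.59·2.252^(2/3)·√0.004902 = 394.1 m³/s.
Q_A = 244.6 m³/s vs Q_B = 394.1 m³/s, so channel B carries more.

channel B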